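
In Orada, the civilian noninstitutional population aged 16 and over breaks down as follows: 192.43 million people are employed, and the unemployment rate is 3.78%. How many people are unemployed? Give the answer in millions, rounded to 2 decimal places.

About 7.56 million are unemployed.

Let U be the number unemployed. The labor force is E + U, and U/(E+U) = 0.0378.
So U = 0.0378 × 192.43 / (1 − 0.0378) = 7.2739 / 0.9622 ≈ 7.56 million.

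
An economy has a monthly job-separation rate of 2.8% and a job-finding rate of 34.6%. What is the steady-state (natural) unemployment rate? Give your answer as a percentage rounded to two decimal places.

Steady-state unemployment rate ≈ 7.49%.

At steady state the flows balance: s·E = f·U, so U/(E+U) = s/(s+f).
u* = 2.8 / (2.8 + 34.6) = 2.8 / 37.40 = 7.49%.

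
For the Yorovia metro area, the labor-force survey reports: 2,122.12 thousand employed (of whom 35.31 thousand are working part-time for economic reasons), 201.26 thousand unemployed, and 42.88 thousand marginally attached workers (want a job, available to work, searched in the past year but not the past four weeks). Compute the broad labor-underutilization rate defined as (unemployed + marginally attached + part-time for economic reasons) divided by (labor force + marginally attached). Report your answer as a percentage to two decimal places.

Labor force = 2,122.12 + 201.26 = 2,323.38 thousand.
Numerator = 201.26 + 42.88 + 35.31 = 279.45 thousand.
Denominator = 2,323.38 + 42.88 = 2,366.26 thousand.
Broad rate = 279.45 / 2,366.26 = 11.81%.

Broad underutilization rate ≈ 11.81%.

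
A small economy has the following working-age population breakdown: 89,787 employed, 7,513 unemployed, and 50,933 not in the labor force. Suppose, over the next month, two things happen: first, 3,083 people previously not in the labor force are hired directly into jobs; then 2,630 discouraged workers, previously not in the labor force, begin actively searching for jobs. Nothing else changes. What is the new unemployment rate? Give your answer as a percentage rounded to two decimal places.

New unemployment rate ≈ 9.85%.

Initially, labor force = 89,787 + 7,513 = 97,300, so u = 7,513/97,300 = 7.72%.
After the first change, employed and labor force both rise by 3,083; unemployed unchanged → E = 92,870, U = 7,513, labor force = 100,383.
After the second change, unemployed and labor force both rise by 2,630 → E = 92,870, U = 10,143, labor force = 103,013.
New unemployment rate = 10,143 / 103,013 = 9.85%.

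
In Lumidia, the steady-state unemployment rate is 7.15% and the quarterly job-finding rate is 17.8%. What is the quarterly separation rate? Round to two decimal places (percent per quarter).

Separation rate ≈ 1.37% per quarter.

From u* = s/(s+f): s = u·f/(1−u).
s = 0.0715 × 17.8 / (1 − 0.0715) = 1.2727 / 0.9285 ≈ 1.37% per quarter.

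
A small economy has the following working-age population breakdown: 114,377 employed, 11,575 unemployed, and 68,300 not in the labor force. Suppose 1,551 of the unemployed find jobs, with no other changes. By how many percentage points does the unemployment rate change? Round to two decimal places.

Initially, labor force = 114,377 + 11,575 = 125,952, so u = 11,575/125,952 = 9.19%.
After the change, unemployed falls and employed rises by 1,551; labor force unchanged → E = 115,928, U = 10,024, labor force = 125,952.
New unemployment rate = 10,024 / 125,952 = 7.96%.
Change = 7.96% − 9.19% = −1.23 percentage points.

The unemployment rate changes by −1.23 percentage points.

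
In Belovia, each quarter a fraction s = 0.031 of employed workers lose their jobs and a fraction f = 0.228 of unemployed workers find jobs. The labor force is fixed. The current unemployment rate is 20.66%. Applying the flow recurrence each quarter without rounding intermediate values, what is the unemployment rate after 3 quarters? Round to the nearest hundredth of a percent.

With a fixed labor force, u_{t+1} = u_t + s·(1−u_t) − f·u_t = u_t·(1−s−f) + s.
Here 1−s−f = 0.741 and s = 0.031.
u_1 = 0.206600 × 0.741 + 0.031 = 0.184091.
u_2 = 0.184091 × 0.741 + 0.031 = 0.167411.
u_3 = 0.167411 × 0.741 + 0.031 = 0.155052.

Unemployment rate after three quarters ≈ 15.51%.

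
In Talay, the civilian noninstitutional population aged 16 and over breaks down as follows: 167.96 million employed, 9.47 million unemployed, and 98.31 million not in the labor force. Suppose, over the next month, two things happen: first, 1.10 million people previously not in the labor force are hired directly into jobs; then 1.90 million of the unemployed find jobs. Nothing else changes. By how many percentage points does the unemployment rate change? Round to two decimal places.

The unemployment rate changes by −1.10 percentage points.

Initially, labor force = 167.96 + 9.47 = 177.43 million, so u = 9.47/177.43 = 5.34%.
After the first change, employed and labor force both rise by 1.10; unemployed unchanged → E = 169.06, U = 9.47, labor force = 178.53 million.
After the second change, unemployed falls and employed rises by 1.90; labor force unchanged → E = 170.96, U = 7.57, labor force = 178.53 million.
New unemployment rate = 7.57 / 178.53 = 4.24%.
Change = 4.24% − 5.34% = −1.10 percentage points.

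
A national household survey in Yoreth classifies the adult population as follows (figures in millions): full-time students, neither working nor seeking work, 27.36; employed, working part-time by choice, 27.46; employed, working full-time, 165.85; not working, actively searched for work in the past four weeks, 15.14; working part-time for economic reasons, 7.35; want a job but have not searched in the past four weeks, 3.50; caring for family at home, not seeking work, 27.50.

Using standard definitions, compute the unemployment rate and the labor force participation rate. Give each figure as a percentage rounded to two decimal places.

Unemployment rate ≈ 7.02%; labor force participation rate ≈ 78.71%.

Employed = 27.46 + 165.85 + 7.35 = 200.66 million (anyone who worked, including part-time for economic reasons, counts as employed).
Unemployed = 15.14 million.
Labor force = 200.66 + 15.14 = 215.80 million.
Not in labor force = 27.36 + 3.50 + 27.50 = 58.36 million (those not working and not actively searching are outside the labor force — including those who want a job but have given up searching).
Civilian working-age population = 215.80 + 58.36 = 274.16 million.
Unemployment rate = 15.14 / 215.80 = 7.02%.
Labor force participation rate = 215.80 / 274.16 = 78.71%.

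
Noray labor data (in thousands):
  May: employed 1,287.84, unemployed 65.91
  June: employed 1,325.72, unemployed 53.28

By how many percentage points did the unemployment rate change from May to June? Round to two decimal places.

The unemployment rate changed by −1.01 percentage points.

May: labor force = 1,287.84 + 65.91 = 1,353.75; u = 65.91/1,353.75 = 4.87%.
June: labor force = 1,325.72 + 53.28 = 1,379.00; u = 53.28/1,379.00 = 3.86%.
Change = 3.86% − 4.87% = −1.01 pp.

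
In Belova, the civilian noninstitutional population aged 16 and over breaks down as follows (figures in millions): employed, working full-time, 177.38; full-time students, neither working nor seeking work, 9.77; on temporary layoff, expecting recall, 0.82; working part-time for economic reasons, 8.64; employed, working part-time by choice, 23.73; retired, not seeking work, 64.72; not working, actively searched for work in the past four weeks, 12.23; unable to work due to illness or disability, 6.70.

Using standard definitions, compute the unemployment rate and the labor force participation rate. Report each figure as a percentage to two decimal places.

Employed = 177.38 + 8.64 + 23.73 = 209.75 million (anyone who worked, including part-time for economic reasons, counts as employed).
Unemployed = 0.82 + 12.23 = 13.05 million (jobless and actively searching, or on temporary layoff).
Labor force = 209.75 + 13.05 = 222.80 million.
Not in labor force = 9.77 + 64.72 + 6.70 = 81.19 million (those not working and not actively searching are outside the labor force).
Civilian working-age population = 222.80 + 81.19 = 303.99 million.
Unemployment rate = 13.05 / 222.80 = 5.86%.
Labor force participation rate = 222.80 / 303.99 = 73.29%.

Unemployment rate ≈ 5.86%; labor force participation rate ≈ 73.29%.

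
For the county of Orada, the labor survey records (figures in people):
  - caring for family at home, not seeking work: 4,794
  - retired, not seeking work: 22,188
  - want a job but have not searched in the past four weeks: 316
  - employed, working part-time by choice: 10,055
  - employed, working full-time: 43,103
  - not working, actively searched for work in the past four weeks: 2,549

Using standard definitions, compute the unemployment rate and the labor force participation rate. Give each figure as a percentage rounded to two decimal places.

Unemployment rate ≈ 4.58%; labor force participation rate ≈ 67.11%.

Employed = 10,055 + 43,103 = 53,158.
Unemployed = 2,549.
Labor force = 53,158 + 2,549 = 55,707.
Not in labor force = 4,794 + 22,188 + 316 = 27,298 (those not working and not actively searching are outside the labor force — including those who want a job but have given up searching).
Civilian working-age population = 55,707 + 27,298 = 83,005.
Unemployment rate = 2,549 / 55,707 = 4.58%.
Labor force participation rate = 55,707 / 83,005 = 67.11%.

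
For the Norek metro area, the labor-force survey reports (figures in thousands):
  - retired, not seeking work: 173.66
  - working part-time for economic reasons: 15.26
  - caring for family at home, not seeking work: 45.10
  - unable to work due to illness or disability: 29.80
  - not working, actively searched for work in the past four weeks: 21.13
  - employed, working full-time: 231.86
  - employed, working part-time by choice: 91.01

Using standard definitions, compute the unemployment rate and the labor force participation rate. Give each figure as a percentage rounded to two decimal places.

Employed = 15.26 + 231.86 + 91.01 = 338.13 thousand (anyone who worked, including part-time for economic reasons, counts as employed).
Unemployed = 21.13 thousand.
Labor force = 338.13 + 21.13 = 359.26 thousand.
Not in labor force = 173.66 + 45.10 + 29.80 = 248.56 thousand (those not working and not actively searching are outside the labor force).
Civilian working-age population = 359.26 + 248.56 = 607.82 thousand.
Unemployment rate = 21.13 / 359.26 = 5.88%.
Labor force participation rate = 359.26 / 607.82 = 59.11%.

Unemployment rate ≈ 5.88%; labor force participation rate ≈ 59.11%.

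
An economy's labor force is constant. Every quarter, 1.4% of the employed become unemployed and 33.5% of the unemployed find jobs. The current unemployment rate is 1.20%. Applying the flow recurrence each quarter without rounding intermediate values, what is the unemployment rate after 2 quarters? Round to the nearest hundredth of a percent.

Unemployment rate after two quarters ≈ 2.82%.

With a fixed labor force, u_{t+1} = u_t + s·(1−u_t) − f·u_t = u_t·(1−s−f) + s.
Here 1−s−f = 0.651 and s = 0.014.
u_1 = 0.012000 × 0.651 + 0.014 = 0.021812.
u_2 = 0.021812 × 0.651 + 0.014 = 0.028200.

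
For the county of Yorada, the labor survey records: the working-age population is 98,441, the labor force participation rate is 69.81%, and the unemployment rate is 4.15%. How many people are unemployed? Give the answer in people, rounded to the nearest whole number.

About 2,852 are unemployed.

Labor force = 0.6981 × 98,441 = 68,722.
Unemployed = 0.0415 × 68,722 ≈ 2,852.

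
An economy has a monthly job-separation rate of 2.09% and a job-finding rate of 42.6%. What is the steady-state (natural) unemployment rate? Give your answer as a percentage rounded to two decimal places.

Steady-state unemployment rate ≈ 4.68%.

At steady state the flows balance: s·E = f·U, so U/(E+U) = s/(s+f).
u* = 2.09 / (2.09 + 42.6) = 2.09 / 44.69 = 4.68%.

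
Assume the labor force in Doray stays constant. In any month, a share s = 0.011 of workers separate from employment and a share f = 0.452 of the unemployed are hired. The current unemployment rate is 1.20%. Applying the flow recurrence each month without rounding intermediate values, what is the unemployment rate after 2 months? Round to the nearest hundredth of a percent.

With a fixed labor force, u_{t+1} = u_t + s·(1−u_t) − f·u_t = u_t·(1−s−f) + s.
Here 1−s−f = 0.537 and s = 0.011.
u_1 = 0.012000 × 0.537 + 0.011 = 0.017444.
u_2 = 0.017444 × 0.537 + 0.011 = 0.020367.

Unemployment rate after two months ≈ 2.04%.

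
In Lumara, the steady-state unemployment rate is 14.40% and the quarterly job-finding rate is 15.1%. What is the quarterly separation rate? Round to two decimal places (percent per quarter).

From u* = s/(s+f): s = u·f/(1−u).
s = 0.1440 × 15.1 / (1 − 0.1440) = 2.1744 / 0.8560 ≈ 2.54% per quarter.

Separation rate ≈ 2.54% per quarter.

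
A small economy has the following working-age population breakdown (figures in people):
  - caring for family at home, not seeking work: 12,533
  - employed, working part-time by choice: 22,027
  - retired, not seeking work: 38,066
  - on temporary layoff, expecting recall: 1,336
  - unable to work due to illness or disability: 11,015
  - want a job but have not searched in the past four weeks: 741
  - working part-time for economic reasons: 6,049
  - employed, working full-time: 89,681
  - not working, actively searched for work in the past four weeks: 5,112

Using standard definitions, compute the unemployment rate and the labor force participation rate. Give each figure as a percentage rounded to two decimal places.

Unemployment rate ≈ 5.19%; labor force participation rate ≈ 66.58%.

Employed = 22,027 + 6,049 + 89,681 = 117,757 (anyone who worked, including part-time for economic reasons, counts as employed).
Unemployed = 1,336 + 5,112 = 6,448 (jobless and actively searching, or on temporary layoff).
Labor force = 117,757 + 6,448 = 124,205.
Not in labor force = 12,533 + 38,066 + 11,015 + 741 = 62,355 (those not working and not actively searching are outside the labor force — including those who want a job but have given up searching).
Civilian working-age population = 124,205 + 62,355 = 186,560.
Unemployment rate = 6,448 / 124,205 = 5.19%.
Labor force participation rate = 124,205 / 186,560 = 66.58%.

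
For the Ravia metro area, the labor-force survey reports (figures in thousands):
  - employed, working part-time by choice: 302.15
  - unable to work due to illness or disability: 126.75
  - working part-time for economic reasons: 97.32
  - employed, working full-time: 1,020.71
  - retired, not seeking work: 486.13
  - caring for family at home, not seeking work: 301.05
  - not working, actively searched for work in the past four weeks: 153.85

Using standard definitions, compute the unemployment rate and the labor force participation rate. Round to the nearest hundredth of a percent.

Unemployment rate ≈ 9.77%; labor force participation rate ≈ 63.27%.

Employed = 302.15 + 97.32 + 1,020.71 = 1,420.18 thousand (anyone who worked, including part-time for economic reasons, counts as employed).
Unemployed = 153.85 thousand.
Labor force = 1,420.18 + 153.85 = 1,574.03 thousand.
Not in labor force = 126.75 + 486.13 + 301.05 = 913.93 thousand (those not working and not actively searching are outside the labor force).
Civilian working-age population = 1,574.03 + 913.93 = 2,487.96 thousand.
Unemployment rate = 153.85 / 1,574.03 = 9.77%.
Labor force participation rate = 1,574.03 / 2,487.96 = 63.27%.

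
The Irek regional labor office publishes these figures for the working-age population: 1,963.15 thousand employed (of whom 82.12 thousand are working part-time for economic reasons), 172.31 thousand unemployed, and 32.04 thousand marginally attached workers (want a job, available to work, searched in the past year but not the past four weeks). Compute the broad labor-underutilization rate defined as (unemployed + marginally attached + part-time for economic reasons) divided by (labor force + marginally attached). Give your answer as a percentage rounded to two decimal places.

Labor force = 1,963.15 + 172.31 = 2,135.46 thousand.
Numerator = 172.31 + 32.04 + 82.12 = 286.47 thousand.
Denominator = 2,135.46 + 32.04 = 2,167.50 thousand.
Broad rate = 286.47 / 2,167.50 = 13.22%.

Broad underutilization rate ≈ 13.22%.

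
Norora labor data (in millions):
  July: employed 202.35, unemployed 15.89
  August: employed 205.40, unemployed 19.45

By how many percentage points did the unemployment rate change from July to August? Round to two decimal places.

The unemployment rate changed by +1.37 percentage points.

July: labor force = 202.35 + 15.89 = 218.24; u = 15.89/218.24 = 7.28%.
August: labor force = 205.40 + 19.45 = 224.85; u = 19.45/224.85 = 8.65%.
Change = 8.65% − 7.28% = +1.37 pp.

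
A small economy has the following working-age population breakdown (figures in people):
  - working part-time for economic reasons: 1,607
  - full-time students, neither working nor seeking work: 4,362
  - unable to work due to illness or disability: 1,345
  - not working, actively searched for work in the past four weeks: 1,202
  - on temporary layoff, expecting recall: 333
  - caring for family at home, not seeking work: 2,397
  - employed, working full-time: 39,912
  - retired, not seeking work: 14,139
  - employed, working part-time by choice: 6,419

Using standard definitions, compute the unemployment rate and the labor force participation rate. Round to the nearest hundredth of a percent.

Unemployment rate ≈ 3.10%; labor force participation rate ≈ 68.98%.

Employed = 1,607 + 39,912 + 6,419 = 47,938 (anyone who worked, including part-time for economic reasons, counts as employed).
Unemployed = 1,202 + 333 = 1,535 (jobless and actively searching, or on temporary layoff).
Labor force = 47,938 + 1,535 = 49,473.
Not in labor force = 4,362 + 1,345 + 2,397 + 14,139 = 22,243 (those not working and not actively searching are outside the labor force).
Civilian working-age population = 49,473 + 22,243 = 71,716.
Unemployment rate = 1,535 / 49,473 = 3.10%.
Labor force participation rate = 49,473 / 71,716 = 68.98%.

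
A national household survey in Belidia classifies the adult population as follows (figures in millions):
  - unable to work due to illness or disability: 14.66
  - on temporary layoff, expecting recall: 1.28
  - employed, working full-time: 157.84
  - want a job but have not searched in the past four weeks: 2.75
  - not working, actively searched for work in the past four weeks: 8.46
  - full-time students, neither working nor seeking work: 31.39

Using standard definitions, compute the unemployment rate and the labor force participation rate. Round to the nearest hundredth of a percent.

Employed = 157.84 million.
Unemployed = 1.28 + 8.46 = 9.74 million (jobless and actively searching, or on temporary layoff).
Labor force = 157.84 + 9.74 = 167.58 million.
Not in labor force = 14.66 + 2.75 + 31.39 = 48.80 million (those not working and not actively searching are outside the labor force — including those who want a job but have given up searching).
Civilian working-age population = 167.58 + 48.80 = 216.38 million.
Unemployment rate = 9.74 / 167.58 = 5.81%.
Labor force participation rate = 167.58 / 216.38 = 77.45%.

Unemployment rate ≈ 5.81%; labor force participation rate ≈ 77.45%.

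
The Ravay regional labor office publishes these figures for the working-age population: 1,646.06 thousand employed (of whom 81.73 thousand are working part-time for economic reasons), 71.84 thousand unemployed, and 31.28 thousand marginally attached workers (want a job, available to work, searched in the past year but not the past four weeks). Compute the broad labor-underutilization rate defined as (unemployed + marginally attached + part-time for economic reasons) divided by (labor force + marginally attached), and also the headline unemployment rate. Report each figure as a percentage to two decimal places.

Labor force = 1,646.06 + 71.84 = 1,717.90 thousand.
Numerator = 71.84 + 31.28 + 81.73 = 184.85 thousand.
Denominator = 1,717.90 + 31.28 = 1,749.18 thousand.
Broad rate = 184.85 / 1,749.18 = 10.57%.
Headline unemployment rate = 71.84 / 1,717.90 = 4.18%.

Broad underutilization rate ≈ 10.57%; headline unemployment rate ≈ 4.18%.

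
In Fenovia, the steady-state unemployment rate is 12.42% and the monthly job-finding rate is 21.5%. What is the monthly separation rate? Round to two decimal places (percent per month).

Separation rate ≈ 3.05% per month.

From u* = s/(s+f): s = u·f/(1−u).
s = 0.1242 × 21.5 / (1 − 0.1242) = 2.6703 / 0.8758 ≈ 3.05% per month.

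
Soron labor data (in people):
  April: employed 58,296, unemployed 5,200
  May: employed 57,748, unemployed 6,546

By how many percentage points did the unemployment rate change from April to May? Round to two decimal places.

The unemployment rate changed by +1.99 percentage points.

April: labor force = 58,296 + 5,200 = 63,496; u = 5,200/63,496 = 8.19%.
May: labor force = 57,748 + 6,546 = 64,294; u = 6,546/64,294 = 10.18%.
Change = 10.18% − 8.19% = +1.99 pp.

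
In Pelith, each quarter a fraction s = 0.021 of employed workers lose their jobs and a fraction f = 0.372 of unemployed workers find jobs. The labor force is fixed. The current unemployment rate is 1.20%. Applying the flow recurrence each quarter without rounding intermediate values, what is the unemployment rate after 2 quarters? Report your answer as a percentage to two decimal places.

Unemployment rate after two quarters ≈ 3.82%.

With a fixed labor force, u_{t+1} = u_t + s·(1−u_t) − f·u_t = u_t·(1−s−f) + s.
Here 1−s−f = 0.607 and s = 0.021.
u_1 = 0.012000 × 0.607 + 0.021 = 0.028284.
u_2 = 0.028284 × 0.607 + 0.021 = 0.038168.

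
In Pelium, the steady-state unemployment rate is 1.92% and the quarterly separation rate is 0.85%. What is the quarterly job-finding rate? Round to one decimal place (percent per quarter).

From u* = s/(s+f): f = s·(1−u)/u.
f = 0.85 × (1 − 0.0192) / 0.0192 = 0.8337 / 0.0192 ≈ 43.4% per quarter.

Job-finding rate ≈ 43.4% per quarter.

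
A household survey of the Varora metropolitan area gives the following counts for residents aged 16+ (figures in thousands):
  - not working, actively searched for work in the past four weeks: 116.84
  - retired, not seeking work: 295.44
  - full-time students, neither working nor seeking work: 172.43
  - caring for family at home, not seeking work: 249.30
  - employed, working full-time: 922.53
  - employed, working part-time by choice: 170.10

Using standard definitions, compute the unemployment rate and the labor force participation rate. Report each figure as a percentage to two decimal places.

Employed = 922.53 + 170.10 = 1,092.63 thousand.
Unemployed = 116.84 thousand.
Labor force = 1,092.63 + 116.84 = 1,209.47 thousand.
Not in labor force = 295.44 + 172.43 + 249.30 = 717.17 thousand (those not working and not actively searching are outside the labor force).
Civilian working-age population = 1,209.47 + 717.17 = 1,926.64 thousand.
Unemployment rate = 116.84 / 1,209.47 = 9.66%.
Labor force participation rate = 1,209.47 / 1,926.64 = 62.78%.

Unemployment rate ≈ 9.66%; labor force participation rate ≈ 62.78%.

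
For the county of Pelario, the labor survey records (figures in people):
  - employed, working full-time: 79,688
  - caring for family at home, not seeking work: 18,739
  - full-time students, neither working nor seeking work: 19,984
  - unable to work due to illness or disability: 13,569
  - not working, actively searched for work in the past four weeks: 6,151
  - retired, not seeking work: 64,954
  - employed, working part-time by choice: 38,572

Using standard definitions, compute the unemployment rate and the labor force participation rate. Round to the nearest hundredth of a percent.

Unemployment rate ≈ 4.94%; labor force participation rate ≈ 51.48%.

Employed = 79,688 + 38,572 = 118,260.
Unemployed = 6,151.
Labor force = 118,260 + 6,151 = 124,411.
Not in labor force = 18,739 + 19,984 + 13,569 + 64,954 = 117,246 (those not working and not actively searching are outside the labor force).
Civilian working-age population = 124,411 + 117,246 = 241,657.
Unemployment rate = 6,151 / 124,411 = 4.94%.
Labor force participation rate = 124,411 / 241,657 = 51.48%.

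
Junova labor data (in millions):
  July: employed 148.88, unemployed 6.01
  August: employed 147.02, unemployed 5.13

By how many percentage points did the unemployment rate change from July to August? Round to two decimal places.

The unemployment rate changed by −0.51 percentage points.

July: labor force = 148.88 + 6.01 = 154.89; u = 6.01/154.89 = 3.88%.
August: labor force = 147.02 + 5.13 = 152.15; u = 5.13/152.15 = 3.37%.
Change = 3.37% − 3.88% = −0.51 pp.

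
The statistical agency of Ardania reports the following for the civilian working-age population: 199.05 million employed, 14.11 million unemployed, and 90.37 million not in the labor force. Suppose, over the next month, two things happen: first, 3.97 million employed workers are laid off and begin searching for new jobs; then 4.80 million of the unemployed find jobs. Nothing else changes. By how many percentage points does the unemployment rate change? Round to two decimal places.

The unemployment rate changes by −0.39 percentage points.

Initially, labor force = 199.05 + 14.11 = 213.16 million, so u = 14.11/213.16 = 6.62%.
After the first change, employed falls and unemployed rises by 3.97; labor force unchanged → E = 195.08, U = 18.08, labor force = 213.16 million.
After the second change, unemployed falls and employed rises by 4.80; labor force unchanged → E = 199.88, U = 13.28, labor force = 213.16 million.
New unemployment rate = 13.28 / 213.16 = 6.23%.
Change = 6.23% − 6.62% = −0.39 percentage points.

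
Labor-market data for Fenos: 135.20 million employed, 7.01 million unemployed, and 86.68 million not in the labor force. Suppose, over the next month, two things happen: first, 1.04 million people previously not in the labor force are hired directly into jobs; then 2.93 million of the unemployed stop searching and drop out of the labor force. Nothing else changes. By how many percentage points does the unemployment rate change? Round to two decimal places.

The unemployment rate changes by −2.02 percentage points.

Initially, labor force = 135.20 + 7.01 = 142.21 million, so u = 7.01/142.21 = 4.93%.
After the first change, employed and labor force both rise by 1.04; unemployed unchanged → E = 136.24, U = 7.01, labor force = 143.25 million.
After the second change, unemployed and labor force both fall by 2.93 → E = 136.24, U = 4.08, labor force = 140.32 million.
New unemployment rate = 4.08 / 140.32 = 2.91%.
Change = 2.91% − 4.93% = −2.02 percentage points.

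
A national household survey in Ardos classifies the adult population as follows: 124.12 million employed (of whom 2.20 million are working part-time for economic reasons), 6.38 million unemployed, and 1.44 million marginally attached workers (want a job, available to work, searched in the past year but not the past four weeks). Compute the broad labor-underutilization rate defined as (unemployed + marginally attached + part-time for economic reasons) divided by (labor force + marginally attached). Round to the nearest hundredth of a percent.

Labor force = 124.12 + 6.38 = 130.50 million.
Numerator = 6.38 + 1.44 + 2.20 = 10.02 million.
Denominator = 130.50 + 1.44 = 131.94 million.
Broad rate = 10.02 / 131.94 = 7.59%.

Broad underutilization rate ≈ 7.59%.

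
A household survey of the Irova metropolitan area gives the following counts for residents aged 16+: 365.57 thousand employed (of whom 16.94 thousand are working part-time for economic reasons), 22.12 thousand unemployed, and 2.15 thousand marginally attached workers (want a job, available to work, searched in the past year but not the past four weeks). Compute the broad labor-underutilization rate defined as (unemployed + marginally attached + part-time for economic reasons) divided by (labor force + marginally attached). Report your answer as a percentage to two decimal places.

Broad underutilization rate ≈ 10.57%.

Labor force = 365.57 + 22.12 = 387.69 thousand.
Numerator = 22.12 + 2.15 + 16.94 = 41.21 thousand.
Denominator = 387.69 + 2.15 = 389.84 thousand.
Broad rate = 41.21 / 389.84 = 10.57%.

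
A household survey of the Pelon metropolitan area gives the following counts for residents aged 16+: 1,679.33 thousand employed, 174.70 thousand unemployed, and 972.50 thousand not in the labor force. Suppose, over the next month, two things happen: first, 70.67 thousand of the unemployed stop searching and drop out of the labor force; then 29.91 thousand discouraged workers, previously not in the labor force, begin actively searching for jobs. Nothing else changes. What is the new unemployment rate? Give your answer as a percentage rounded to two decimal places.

New unemployment rate ≈ 7.39%.

Initially, labor force = 1,679.33 + 174.70 = 1,854.03 thousand, so u = 174.70/1,854.03 = 9.42%.
After the first change, unemployed and labor force both fall by 70.67 → E = 1,679.33, U = 104.03, labor force = 1,783.36 thousand.
After the second change, unemployed and labor force both rise by 29.91 → E = 1,679.33, U = 133.94, labor force = 1,813.27 thousand.
New unemployment rate = 133.94 / 1,813.27 = 7.39%.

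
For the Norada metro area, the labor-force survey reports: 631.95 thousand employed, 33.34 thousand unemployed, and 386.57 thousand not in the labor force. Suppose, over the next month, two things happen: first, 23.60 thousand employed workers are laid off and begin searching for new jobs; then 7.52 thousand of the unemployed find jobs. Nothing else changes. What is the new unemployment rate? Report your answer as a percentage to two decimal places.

Initially, labor force = 631.95 + 33.34 = 665.29 thousand, so u = 33.34/665.29 = 5.01%.
After the first change, employed falls and unemployed rises by 23.60; labor force unchanged → E = 608.35, U = 56.94, labor force = 665.29 thousand.
After the second change, unemployed falls and employed rises by 7.52; labor force unchanged → E = 615.87, U = 49.42, labor force = 665.29 thousand.
New unemployment rate = 49.42 / 665.29 = 7.43%.

New unemployment rate ≈ 7.43%.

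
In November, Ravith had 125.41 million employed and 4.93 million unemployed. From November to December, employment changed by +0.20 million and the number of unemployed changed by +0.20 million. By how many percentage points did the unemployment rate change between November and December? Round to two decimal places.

November: labor force = 125.41 + 4.93 = 130.34; u = 4.93/130.34 = 3.78%.
December: labor force = 125.61 + 5.13 = 130.74; u = 5.13/130.74 = 3.92%.
Change = 3.92% − 3.78% = +0.14 pp.

The unemployment rate changed by +0.14 percentage points.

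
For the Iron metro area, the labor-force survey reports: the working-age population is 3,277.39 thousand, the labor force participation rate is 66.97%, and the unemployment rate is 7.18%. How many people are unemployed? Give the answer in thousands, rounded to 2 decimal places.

About 157.59 thousand are unemployed.

Labor force = 0.6697 × 3,277.39 = 2,194.87 thousand.
Unemployed = 0.0718 × 2,194.87 ≈ 157.59 thousand.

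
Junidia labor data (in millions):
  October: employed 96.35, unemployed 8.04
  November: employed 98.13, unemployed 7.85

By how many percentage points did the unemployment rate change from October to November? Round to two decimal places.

October: labor force = 96.35 + 8.04 = 104.39; u = 8.04/104.39 = 7.70%.
November: labor force = 98.13 + 7.85 = 105.98; u = 7.85/105.98 = 7.41%.
Change = 7.41% − 7.70% = −0.29 pp.

The unemployment rate changed by −0.29 percentage points.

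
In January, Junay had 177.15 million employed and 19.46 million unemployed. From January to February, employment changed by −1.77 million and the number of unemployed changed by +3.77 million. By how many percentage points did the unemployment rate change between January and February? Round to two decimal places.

The unemployment rate changed by +1.80 percentage points.

January: labor force = 177.15 + 19.46 = 196.61; u = 19.46/196.61 = 9.90%.
February: labor force = 175.38 + 23.23 = 198.61; u = 23.23/198.61 = 11.70%.
Change = 11.70% − 9.90% = +1.80 pp.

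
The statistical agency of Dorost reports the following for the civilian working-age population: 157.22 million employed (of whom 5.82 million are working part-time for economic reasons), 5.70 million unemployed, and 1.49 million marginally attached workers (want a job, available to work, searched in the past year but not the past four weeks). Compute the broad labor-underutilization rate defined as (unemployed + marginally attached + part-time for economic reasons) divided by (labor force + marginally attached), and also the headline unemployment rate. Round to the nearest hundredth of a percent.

Labor force = 157.22 + 5.70 = 162.92 million.
Numerator = 5.70 + 1.49 + 5.82 = 13.01 million.
Denominator = 162.92 + 1.49 = 164.41 million.
Broad rate = 13.01 / 164.41 = 7.91%.
Headline unemployment rate = 5.70 / 162.92 = 3.50%.

Broad underutilization rate ≈ 7.91%; headline unemployment rate ≈ 3.50%.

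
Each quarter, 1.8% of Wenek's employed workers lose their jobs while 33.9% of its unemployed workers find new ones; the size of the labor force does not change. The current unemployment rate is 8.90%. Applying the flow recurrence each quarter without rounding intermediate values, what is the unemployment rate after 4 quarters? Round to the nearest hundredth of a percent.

With a fixed labor force, u_{t+1} = u_t + s·(1−u_t) − f·u_t = u_t·(1−s−f) + s.
Here 1−s−f = 0.643 and s = 0.018.
u_1 = 0.089000 × 0.643 + 0.018 = 0.075227.
u_2 = 0.075227 × 0.643 + 0.018 = 0.066371.
u_3 = 0.066371 × 0.643 + 0.018 = 0.060677.
u_4 = 0.060677 × 0.643 + 0.018 = 0.057015.

Unemployment rate after four quarters ≈ 5.70%.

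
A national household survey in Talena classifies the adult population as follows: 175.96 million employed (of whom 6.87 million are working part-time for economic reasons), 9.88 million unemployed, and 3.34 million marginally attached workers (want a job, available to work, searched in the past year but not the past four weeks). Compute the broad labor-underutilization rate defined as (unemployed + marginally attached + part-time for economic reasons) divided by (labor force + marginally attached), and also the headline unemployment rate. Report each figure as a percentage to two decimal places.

Broad underutilization rate ≈ 10.62%; headline unemployment rate ≈ 5.32%.

Labor force = 175.96 + 9.88 = 185.84 million.
Numerator = 9.88 + 3.34 + 6.87 = 20.09 million.
Denominator = 185.84 + 3.34 = 189.18 million.
Broad rate = 20.09 / 189.18 = 10.62%.
Headline unemployment rate = 9.88 / 185.84 = 5.32%.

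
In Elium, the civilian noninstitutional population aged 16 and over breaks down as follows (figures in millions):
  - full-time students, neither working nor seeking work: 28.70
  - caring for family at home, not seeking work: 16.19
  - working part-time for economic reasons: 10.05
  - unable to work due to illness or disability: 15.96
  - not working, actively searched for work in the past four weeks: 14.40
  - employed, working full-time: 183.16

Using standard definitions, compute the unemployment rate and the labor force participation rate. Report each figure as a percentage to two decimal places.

Unemployment rate ≈ 6.94%; labor force participation rate ≈ 77.33%.

Employed = 10.05 + 183.16 = 193.21 million (anyone who worked, including part-time for economic reasons, counts as employed).
Unemployed = 14.40 million.
Labor force = 193.21 + 14.40 = 207.61 million.
Not in labor force = 28.70 + 16.19 + 15.96 = 60.85 million (those not working and not actively searching are outside the labor force).
Civilian working-age population = 207.61 + 60.85 = 268.46 million.
Unemployment rate = 14.40 / 207.61 = 6.94%.
Labor force participation rate = 207.61 / 268.46 = 77.33%.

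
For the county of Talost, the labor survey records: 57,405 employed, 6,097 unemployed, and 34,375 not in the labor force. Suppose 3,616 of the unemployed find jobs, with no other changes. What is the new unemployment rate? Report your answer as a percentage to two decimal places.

Initially, labor force = 57,405 + 6,097 = 63,502, so u = 6,097/63,502 = 9.60%.
After the change, unemployed falls and employed rises by 3,616; labor force unchanged → E = 61,021, U = 2,481, labor force = 63,502.
New unemployment rate = 2,481 / 63,502 = 3.91%.

New unemployment rate ≈ 3.91%.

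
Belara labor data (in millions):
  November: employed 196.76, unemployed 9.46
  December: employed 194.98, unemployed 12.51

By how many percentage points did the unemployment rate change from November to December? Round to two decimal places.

The unemployment rate changed by +1.44 percentage points.

November: labor force = 196.76 + 9.46 = 206.22; u = 9.46/206.22 = 4.59%.
December: labor force = 194.98 + 12.51 = 207.49; u = 12.51/207.49 = 6.03%.
Change = 6.03% − 4.59% = +1.44 pp.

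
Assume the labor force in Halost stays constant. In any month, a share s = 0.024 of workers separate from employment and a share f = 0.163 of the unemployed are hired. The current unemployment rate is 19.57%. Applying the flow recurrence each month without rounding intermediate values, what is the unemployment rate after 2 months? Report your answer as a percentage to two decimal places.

With a fixed labor force, u_{t+1} = u_t + s·(1−u_t) − f·u_t = u_t·(1−s−f) + s.
Here 1−s−f = 0.813 and s = 0.024.
u_1 = 0.195700 × 0.813 + 0.024 = 0.183104.
u_2 = 0.183104 × 0.813 + 0.024 = 0.172864.

Unemployment rate after two months ≈ 17.29%.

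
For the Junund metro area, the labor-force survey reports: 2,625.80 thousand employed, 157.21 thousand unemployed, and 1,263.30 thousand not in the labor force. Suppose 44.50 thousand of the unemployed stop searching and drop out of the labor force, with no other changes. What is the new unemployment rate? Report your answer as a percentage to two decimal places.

New unemployment rate ≈ 4.12%.

Initially, labor force = 2,625.80 + 157.21 = 2,783.01 thousand, so u = 157.21/2,783.01 = 5.65%.
After the change, unemployed and labor force both fall by 44.50 → E = 2,625.80, U = 112.71, labor force = 2,738.51 thousand.
New unemployment rate = 112.71 / 2,738.51 = 4.12%.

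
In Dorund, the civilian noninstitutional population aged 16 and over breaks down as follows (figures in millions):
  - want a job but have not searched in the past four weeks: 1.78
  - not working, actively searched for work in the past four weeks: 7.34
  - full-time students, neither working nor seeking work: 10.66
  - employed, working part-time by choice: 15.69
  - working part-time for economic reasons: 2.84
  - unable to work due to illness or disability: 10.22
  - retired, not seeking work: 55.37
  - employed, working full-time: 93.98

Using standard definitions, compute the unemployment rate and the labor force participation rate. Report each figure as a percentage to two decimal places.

Unemployment rate ≈ 6.12%; labor force participation rate ≈ 60.57%.

Employed = 15.69 + 2.84 + 93.98 = 112.51 million (anyone who worked, including part-time for economic reasons, counts as employed).
Unemployed = 7.34 million.
Labor force = 112.51 + 7.34 = 119.85 million.
Not in labor force = 1.78 + 10.66 + 10.22 + 55.37 = 78.03 million (those not working and not actively searching are outside the labor force — including those who want a job but have given up searching).
Civilian working-age population = 119.85 + 78.03 = 197.88 million.
Unemployment rate = 7.34 / 119.85 = 6.12%.
Labor force participation rate = 119.85 / 197.88 = 60.57%.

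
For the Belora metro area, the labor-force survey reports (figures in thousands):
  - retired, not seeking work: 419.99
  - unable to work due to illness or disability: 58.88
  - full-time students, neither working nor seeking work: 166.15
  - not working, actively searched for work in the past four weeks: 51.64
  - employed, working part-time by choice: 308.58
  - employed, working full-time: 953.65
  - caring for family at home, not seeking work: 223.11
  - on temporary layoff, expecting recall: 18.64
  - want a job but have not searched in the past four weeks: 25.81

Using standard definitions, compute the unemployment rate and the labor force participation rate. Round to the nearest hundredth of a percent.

Employed = 308.58 + 953.65 = 1,262.23 thousand.
Unemployed = 51.64 + 18.64 = 70.28 thousand (jobless and actively searching, or on temporary layoff).
Labor force = 1,262.23 + 70.28 = 1,332.51 thousand.
Not in labor force = 419.99 + 58.88 + 166.15 + 223.11 + 25.81 = 893.94 thousand (those not working and not actively searching are outside the labor force — including those who want a job but have given up searching).
Civilian working-age population = 1,332.51 + 893.94 = 2,226.45 thousand.
Unemployment rate = 70.28 / 1,332.51 = 5.27%.
Labor force participation rate = 1,332.51 / 2,226.45 = 59.85%.

Unemployment rate ≈ 5.27%; labor force participation rate ≈ 59.85%.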